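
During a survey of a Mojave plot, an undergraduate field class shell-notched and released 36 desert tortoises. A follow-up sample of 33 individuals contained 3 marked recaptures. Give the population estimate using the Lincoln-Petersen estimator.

N = (36 × 33) / 3 = 1188 / 3 = 396

N = 396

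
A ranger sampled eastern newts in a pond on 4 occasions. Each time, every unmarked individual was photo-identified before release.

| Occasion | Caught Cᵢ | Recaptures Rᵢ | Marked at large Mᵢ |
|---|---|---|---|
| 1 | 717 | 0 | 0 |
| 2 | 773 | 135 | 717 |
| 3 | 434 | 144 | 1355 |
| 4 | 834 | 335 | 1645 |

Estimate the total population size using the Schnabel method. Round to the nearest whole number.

N ≈ 4095

Σ MᵢCᵢ = 0·717 + 717·773 + 1355·434 + 1645·834 = 0 + 554241 + 588070 + 1371930 = 2514241
Σ Rᵢ = 0 + 135 + 144 + 335 = 614
N̂ = 2514241 / 614 ≈ 4094.9 → 4095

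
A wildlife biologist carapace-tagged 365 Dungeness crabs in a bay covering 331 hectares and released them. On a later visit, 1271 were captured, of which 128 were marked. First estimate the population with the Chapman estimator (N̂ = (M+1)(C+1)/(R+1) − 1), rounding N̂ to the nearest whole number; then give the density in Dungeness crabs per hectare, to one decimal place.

N̂ = 366·1272/129 − 1 = 465552/129 − 1 ≈ 3607.9 → 3608
Density = N̂ / area = 3608 / 331 ≈ 10.90 → 10.9 per hectare

density ≈ 10.9 Dungeness crabs per hectare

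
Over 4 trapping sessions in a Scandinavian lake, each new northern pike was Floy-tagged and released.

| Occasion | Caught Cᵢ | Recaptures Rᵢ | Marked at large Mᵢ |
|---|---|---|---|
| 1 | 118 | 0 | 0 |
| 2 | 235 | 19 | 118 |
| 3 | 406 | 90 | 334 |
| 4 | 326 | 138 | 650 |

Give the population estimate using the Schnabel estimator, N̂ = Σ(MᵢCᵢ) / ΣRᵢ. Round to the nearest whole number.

N ≈ 1519

Σ MᵢCᵢ = 0·118 + 118·235 + 334·406 + 650·326 = 0 + 27730 + 135604 + 211900 = 375234
Σ Rᵢ = 0 + 19 + 90 + 138 = 247
N̂ = 375234 / 247 ≈ 1519.2 → 1519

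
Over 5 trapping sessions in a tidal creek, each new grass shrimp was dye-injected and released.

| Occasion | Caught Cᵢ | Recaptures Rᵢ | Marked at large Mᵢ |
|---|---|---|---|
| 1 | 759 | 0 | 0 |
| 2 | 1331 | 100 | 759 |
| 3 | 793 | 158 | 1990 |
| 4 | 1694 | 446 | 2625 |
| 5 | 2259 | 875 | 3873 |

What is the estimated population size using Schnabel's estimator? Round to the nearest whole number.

N ≈ 9996

Σ MᵢCᵢ = 0·759 + 759·1331 + 1990·793 + 2625·1694 + 3873·2259 = 0 + 1010229 + 1578070 + 4446750 + 8749107 = 15784156
Σ Rᵢ = 0 + 100 + 158 + 446 + 875 = 1579
N̂ = 15784156 / 1579 ≈ 9996.3 → 9996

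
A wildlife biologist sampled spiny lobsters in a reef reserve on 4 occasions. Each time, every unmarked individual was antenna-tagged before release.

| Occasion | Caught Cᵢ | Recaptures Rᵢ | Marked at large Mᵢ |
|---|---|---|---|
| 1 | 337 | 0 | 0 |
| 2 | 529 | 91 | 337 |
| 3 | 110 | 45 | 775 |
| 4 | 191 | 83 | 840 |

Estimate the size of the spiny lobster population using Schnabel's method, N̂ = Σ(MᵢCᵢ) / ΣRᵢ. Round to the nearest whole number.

Σ MᵢCᵢ = 0·337 + 337·529 + 775·110 + 840·191 = 0 + 178273 + 85250 + 160440 = 423963
Σ Rᵢ = 0 + 91 + 45 + 83 = 219
N̂ = 423963 / 219 ≈ 1935.9 → 1936

N ≈ 1936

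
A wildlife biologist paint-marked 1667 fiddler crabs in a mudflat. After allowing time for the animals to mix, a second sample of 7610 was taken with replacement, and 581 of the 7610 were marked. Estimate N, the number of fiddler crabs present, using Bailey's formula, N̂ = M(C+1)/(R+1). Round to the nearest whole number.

N ≈ 21,800

N̂ = 1667·(7610+1)/(581+1) = 1667·7611/582 = 12687537/582 ≈ 21799.9 → 21800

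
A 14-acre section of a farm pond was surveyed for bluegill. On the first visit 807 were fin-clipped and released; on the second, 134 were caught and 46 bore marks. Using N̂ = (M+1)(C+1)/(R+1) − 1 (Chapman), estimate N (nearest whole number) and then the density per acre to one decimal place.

N̂ = 808·135/47 − 1 = 109080/47 − 1 ≈ 2319.9 → 2320
Density = N̂ / area = 2320 / 14 ≈ 165.71 → 165.7 per acre

density ≈ 165.7 bluegill per acre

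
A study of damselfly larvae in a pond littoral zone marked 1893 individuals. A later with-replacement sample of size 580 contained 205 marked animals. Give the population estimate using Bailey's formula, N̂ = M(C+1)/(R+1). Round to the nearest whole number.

N̂ = 1893·(580+1)/(205+1) = 1893·581/206 = 1099833/206 ≈ 5339.0 → 5339

N ≈ 5339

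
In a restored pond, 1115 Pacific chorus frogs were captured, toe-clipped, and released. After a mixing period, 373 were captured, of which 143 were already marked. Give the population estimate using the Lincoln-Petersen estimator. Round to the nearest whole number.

N ≈ 2908

N = (1115 × 373) / 143 = 415895 / 143 ≈ 2908.4 → 2908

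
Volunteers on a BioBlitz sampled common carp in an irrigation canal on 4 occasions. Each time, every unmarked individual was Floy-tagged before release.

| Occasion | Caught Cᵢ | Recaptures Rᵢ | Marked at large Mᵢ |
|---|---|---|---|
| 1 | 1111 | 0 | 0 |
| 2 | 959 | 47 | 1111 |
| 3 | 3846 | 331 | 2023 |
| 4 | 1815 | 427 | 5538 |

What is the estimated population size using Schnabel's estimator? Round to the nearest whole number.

Σ MᵢCᵢ = 0·1111 + 1111·959 + 2023·3846 + 5538·1815 = 0 + 1065449 + 7780458 + 10051470 = 18897377
Σ Rᵢ = 0 + 47 + 331 + 427 = 805
N̂ = 18897377 / 805 ≈ 23475.0 → 23475

N ≈ 23,475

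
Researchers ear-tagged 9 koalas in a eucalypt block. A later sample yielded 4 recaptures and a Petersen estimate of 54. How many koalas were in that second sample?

C = 24

From N = M·C/R: C = N·R / M = 54·4 / 9 = 216 / 9 = 24.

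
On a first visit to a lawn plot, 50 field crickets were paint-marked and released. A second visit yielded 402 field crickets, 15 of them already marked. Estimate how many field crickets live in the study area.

N = (50 × 402) / 15 = 20100 / 15 = 1340

N = 1340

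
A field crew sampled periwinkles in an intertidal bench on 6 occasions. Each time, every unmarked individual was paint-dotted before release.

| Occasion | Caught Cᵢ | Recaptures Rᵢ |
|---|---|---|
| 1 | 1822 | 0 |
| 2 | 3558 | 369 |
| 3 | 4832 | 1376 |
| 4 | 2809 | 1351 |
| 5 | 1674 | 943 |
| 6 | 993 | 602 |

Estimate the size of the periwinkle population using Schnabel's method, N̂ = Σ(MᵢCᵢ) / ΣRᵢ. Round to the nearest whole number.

N ≈ 17,599

Marked at large before each occasion: Mᵢ = Σⱼ<ᵢ (Cⱼ − Rⱼ) → M1=0, M2=1822, M3=5011, M4=8467, M5=9925, M6=10656
Σ MᵢCᵢ = 0·1822 + 1822·3558 + 5011·4832 + 8467·2809 + 9925·1674 + 10656·993 = 0 + 6482676 + 24213152 + 23783803 + 16614450 + 10581408 = 81675489
Σ Rᵢ = 0 + 369 + 1376 + 1351 + 943 + 602 = 4641
N̂ = 81675489 / 4641 ≈ 17598.7 → 17599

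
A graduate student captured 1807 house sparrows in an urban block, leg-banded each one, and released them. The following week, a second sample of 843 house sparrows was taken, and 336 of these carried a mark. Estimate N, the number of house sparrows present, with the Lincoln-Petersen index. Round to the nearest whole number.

N ≈ 4534

N = (1807 × 843) / 336 = 1523301 / 336 ≈ 4533.6 → 4534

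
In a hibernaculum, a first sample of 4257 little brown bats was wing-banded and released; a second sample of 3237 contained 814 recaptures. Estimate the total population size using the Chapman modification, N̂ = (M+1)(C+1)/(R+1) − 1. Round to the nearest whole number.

N ≈ 16,916

N̂ = (4257+1)(3237+1)/(814+1) − 1 = 4258·3238/815 − 1
= 13787404/815 − 1 ≈ 16917.1 − 1 ≈ 16916.1 → 16916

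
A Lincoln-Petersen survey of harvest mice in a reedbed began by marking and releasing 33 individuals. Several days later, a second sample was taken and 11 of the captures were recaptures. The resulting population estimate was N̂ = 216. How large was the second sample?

C = 72

From N = M·C/R: C = N·R / M = 216·11 / 33 = 2376 / 33 = 72.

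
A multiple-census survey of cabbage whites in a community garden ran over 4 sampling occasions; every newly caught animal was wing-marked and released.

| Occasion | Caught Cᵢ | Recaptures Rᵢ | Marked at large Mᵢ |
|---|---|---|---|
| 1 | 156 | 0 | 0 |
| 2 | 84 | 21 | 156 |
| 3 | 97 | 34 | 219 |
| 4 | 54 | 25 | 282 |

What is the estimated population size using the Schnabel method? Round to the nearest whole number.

Σ MᵢCᵢ = 0·156 + 156·84 + 219·97 + 282·54 = 0 + 13104 + 21243 + 15228 = 49575
Σ Rᵢ = 0 + 21 + 34 + 25 = 80
N̂ = 49575 / 80 ≈ 619.7 → 620

N ≈ 620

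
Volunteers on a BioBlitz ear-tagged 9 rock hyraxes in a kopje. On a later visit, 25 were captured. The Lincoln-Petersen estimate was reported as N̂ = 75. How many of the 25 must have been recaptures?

R = 3

From N = M·C/R: R = M·C / N = 9·25 / 75 = 225 / 75 = 3.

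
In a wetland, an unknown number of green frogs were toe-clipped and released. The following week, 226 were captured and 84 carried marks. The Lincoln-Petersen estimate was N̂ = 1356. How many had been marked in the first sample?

M = 504

From N = M·C/R: M = N·R / C = 1356·84 / 226 = 113904 / 226 = 504.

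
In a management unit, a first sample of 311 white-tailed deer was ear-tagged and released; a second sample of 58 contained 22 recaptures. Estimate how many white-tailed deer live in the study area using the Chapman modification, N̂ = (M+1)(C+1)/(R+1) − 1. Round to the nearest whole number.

N ≈ 799

N̂ = (311+1)(58+1)/(22+1) − 1 = 312·59/23 − 1
= 18408/23 − 1 ≈ 800.3 − 1 ≈ 799.3 → 799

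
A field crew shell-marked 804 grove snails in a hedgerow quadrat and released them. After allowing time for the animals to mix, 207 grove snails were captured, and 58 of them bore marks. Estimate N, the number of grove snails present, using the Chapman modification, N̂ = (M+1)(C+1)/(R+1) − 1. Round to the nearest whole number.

N ≈ 2837

N̂ = (804+1)(207+1)/(58+1) − 1 = 805·208/59 − 1
= 167440/59 − 1 ≈ 2838.0 − 1 ≈ 2837.0 → 2837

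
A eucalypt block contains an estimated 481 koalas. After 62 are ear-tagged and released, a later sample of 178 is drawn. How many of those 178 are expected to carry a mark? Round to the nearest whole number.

Expected recaptures E[R] = M·C / N.
E[R] = 62 × 178 / 481 = 11036 / 481 ≈ 22.9 → 23

expected recaptures ≈ 23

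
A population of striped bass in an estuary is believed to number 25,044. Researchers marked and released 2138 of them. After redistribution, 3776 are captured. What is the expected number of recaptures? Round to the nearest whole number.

The marked fraction of the population is 2138/25044, so in a sample of 3776 expect C·(M/N) marked.
E[R] = 2138 × 3776 / 25044 = 8073088 / 25044 ≈ 322.4 → 322

expected recaptures ≈ 322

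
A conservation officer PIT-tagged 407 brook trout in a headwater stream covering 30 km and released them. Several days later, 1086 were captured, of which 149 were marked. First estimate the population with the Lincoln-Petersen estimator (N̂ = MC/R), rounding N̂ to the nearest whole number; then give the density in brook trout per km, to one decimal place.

N̂ = 407·1086/149 = 442002/149 ≈ 2966.46 → 2966
Density = N̂ / area = 2966 / 30 ≈ 98.87 → 98.9 per km

density ≈ 98.9 brook trout per km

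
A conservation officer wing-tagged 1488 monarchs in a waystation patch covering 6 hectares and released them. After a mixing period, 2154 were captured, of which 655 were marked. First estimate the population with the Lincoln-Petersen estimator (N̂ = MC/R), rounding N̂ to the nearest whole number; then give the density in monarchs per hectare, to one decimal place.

density ≈ 815.5 monarchs per hectare

N̂ = 1488·2154/655 = 3205152/655 ≈ 4893.4 → 4893
Density = N̂ / area = 4893 / 6 ≈ 815.50 → 815.5 per hectare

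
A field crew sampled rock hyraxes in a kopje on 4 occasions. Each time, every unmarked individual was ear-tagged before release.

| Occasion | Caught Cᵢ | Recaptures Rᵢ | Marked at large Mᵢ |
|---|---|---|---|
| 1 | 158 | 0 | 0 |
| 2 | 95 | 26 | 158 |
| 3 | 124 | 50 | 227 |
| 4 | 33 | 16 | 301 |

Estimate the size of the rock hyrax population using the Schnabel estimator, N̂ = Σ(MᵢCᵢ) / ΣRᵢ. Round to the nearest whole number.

N ≈ 577

Σ MᵢCᵢ = 0·158 + 158·95 + 227·124 + 301·33 = 0 + 15010 + 28148 + 9933 = 53091
Σ Rᵢ = 0 + 26 + 50 + 16 = 92
N̂ = 53091 / 92 ≈ 577.1 → 577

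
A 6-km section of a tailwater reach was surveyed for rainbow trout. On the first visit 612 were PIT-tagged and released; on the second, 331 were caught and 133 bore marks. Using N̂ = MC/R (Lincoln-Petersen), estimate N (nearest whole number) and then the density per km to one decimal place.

N̂ = 612·331/133 = 202572/133 ≈ 1523.1 → 1523
Density = N̂ / area = 1523 / 6 ≈ 253.83 → 253.8 per km

density ≈ 253.8 rainbow trout per km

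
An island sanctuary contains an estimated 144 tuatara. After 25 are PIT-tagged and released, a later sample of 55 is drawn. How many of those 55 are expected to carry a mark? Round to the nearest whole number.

The marked fraction of the population is 25/144, so in a sample of 55 expect C·(M/N) marked.
E[R] = 25 × 55 / 144 = 1375 / 144 ≈ 9.5 → 10

expected recaptures ≈ 10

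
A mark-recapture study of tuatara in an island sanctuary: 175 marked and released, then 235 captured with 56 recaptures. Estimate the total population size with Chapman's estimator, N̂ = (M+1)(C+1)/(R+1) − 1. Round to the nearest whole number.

N ≈ 728

N̂ = (175+1)(235+1)/(56+1) − 1 = 176·236/57 − 1
= 41536/57 − 1 ≈ 728.7 − 1 ≈ 727.7 → 728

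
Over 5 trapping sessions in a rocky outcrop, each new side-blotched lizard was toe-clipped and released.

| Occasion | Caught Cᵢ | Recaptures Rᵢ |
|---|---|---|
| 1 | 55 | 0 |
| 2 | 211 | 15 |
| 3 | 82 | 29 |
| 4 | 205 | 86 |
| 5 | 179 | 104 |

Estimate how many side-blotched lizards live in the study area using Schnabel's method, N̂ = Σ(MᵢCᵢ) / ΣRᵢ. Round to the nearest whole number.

Marked at large before each occasion: Mᵢ = Σⱼ<ᵢ (Cⱼ − Rⱼ) → M1=0, M2=55, M3=251, M4=304, M5=423
Σ MᵢCᵢ = 0·55 + 55·211 + 251·82 + 304·205 + 423·179 = 0 + 11605 + 20582 + 62320 + 75717 = 170224
Σ Rᵢ = 0 + 15 + 29 + 86 + 104 = 234
N̂ = 170224 / 234 ≈ 727.45 → 727

N ≈ 727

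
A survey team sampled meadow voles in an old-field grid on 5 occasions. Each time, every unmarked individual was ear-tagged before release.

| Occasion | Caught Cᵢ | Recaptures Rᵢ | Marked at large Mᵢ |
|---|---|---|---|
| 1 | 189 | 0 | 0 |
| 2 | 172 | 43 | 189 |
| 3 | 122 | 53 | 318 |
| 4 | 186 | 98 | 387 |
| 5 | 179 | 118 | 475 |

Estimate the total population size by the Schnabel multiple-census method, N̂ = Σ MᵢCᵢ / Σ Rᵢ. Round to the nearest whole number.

Σ MᵢCᵢ = 0·189 + 189·172 + 318·122 + 387·186 + 475·179 = 0 + 32508 + 38796 + 71982 + 85025 = 228311
Σ Rᵢ = 0 + 43 + 53 + 98 + 118 = 312
N̂ = 228311 / 312 ≈ 731.8 → 732

N ≈ 732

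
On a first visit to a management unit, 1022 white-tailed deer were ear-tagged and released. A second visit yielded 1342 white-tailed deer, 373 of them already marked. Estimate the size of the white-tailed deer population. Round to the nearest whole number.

N ≈ 3677

If marked individuals mix randomly, R/C ≈ M/N, giving N ≈ M·C/R.
N = (1022 × 1342) / 373 = 1371524 / 373 ≈ 3677.0 → 3677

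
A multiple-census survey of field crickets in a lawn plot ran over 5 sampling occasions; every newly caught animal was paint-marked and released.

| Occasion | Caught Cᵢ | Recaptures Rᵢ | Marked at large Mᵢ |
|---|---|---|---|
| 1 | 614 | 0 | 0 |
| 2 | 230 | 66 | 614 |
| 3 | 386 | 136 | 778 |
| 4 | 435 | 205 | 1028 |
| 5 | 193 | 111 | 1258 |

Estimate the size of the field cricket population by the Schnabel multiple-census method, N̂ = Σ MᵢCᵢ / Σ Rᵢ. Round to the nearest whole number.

N ≈ 2184

Σ MᵢCᵢ = 0·614 + 614·230 + 778·386 + 1028·435 + 1258·193 = 0 + 141220 + 300308 + 447180 + 242794 = 1131502
Σ Rᵢ = 0 + 66 + 136 + 205 + 111 = 518
N̂ = 1131502 / 518 ≈ 2184.4 → 2184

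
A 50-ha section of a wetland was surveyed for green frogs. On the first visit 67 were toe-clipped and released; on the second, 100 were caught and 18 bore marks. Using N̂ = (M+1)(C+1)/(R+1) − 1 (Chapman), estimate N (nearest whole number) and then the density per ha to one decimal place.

N̂ = 68·101/19 − 1 = 6868/19 − 1 ≈ 360.47 → 360
Density = N̂ / area = 360 / 50 ≈ 7.20 → 7.2 per ha

density ≈ 7.2 green frogs per ha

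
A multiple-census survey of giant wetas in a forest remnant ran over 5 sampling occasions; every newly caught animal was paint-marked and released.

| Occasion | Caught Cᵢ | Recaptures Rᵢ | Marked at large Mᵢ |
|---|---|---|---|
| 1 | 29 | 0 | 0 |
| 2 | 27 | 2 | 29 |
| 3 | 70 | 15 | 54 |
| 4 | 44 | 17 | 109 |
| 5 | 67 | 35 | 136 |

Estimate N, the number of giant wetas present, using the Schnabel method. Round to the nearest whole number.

N ≈ 268

Σ MᵢCᵢ = 0·29 + 29·27 + 54·70 + 109·44 + 136·67 = 0 + 783 + 3780 + 4796 + 9112 = 18471
Σ Rᵢ = 0 + 2 + 15 + 17 + 35 = 69
N̂ = 18471 / 69 ≈ 267.7 → 268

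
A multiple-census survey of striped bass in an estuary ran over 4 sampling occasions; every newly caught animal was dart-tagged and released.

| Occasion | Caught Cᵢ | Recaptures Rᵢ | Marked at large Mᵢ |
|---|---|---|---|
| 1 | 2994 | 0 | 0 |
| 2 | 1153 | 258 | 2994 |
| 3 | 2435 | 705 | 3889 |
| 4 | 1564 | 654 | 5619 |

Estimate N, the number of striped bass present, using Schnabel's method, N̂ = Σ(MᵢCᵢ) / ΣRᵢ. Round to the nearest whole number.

N ≈ 13,426

Σ MᵢCᵢ = 0·2994 + 2994·1153 + 3889·2435 + 5619·1564 = 0 + 3452082 + 9469715 + 8788116 = 21709913
Σ Rᵢ = 0 + 258 + 705 + 654 = 1617
N̂ = 21709913 / 1617 ≈ 13426.0 → 13426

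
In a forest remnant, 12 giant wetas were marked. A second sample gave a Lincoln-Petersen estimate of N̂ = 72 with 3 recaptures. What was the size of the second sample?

From N = M·C/R: C = N·R / M = 72·3 / 12 = 216 / 12 = 18.

C = 18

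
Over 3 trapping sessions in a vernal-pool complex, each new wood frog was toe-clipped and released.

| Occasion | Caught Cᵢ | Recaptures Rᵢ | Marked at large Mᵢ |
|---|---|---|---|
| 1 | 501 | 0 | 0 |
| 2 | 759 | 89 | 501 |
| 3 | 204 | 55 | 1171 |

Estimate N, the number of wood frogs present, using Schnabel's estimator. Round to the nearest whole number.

Σ MᵢCᵢ = 0·501 + 501·759 + 1171·204 = 0 + 380259 + 238884 = 619143
Σ Rᵢ = 0 + 89 + 55 = 144
N̂ = 619143 / 144 ≈ 4299.6 → 4300

N ≈ 4300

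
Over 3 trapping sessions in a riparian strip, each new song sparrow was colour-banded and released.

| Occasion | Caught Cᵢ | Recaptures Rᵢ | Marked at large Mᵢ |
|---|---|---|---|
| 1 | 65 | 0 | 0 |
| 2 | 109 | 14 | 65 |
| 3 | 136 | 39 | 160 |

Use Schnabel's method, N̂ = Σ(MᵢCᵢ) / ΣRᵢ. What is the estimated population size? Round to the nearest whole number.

Σ MᵢCᵢ = 0·65 + 65·109 + 160·136 = 0 + 7085 + 21760 = 28845
Σ Rᵢ = 0 + 14 + 39 = 53
N̂ = 28845 / 53 ≈ 544.2 → 544

N ≈ 544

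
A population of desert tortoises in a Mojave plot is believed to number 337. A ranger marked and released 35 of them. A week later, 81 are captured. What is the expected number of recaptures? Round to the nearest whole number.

Expected recaptures E[R] = M·C / N.
E[R] = 35 × 81 / 337 = 2835 / 337 ≈ 8.4 → 8

expected recaptures ≈ 8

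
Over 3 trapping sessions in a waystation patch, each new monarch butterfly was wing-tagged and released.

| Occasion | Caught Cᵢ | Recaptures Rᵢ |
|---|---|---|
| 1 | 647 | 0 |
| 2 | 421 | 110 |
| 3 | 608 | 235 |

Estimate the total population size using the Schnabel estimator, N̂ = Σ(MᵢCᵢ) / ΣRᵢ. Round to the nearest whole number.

Marked at large before each occasion: Mᵢ = Σⱼ<ᵢ (Cⱼ − Rⱼ) → M1=0, M2=647, M3=958
Σ MᵢCᵢ = 0·647 + 647·421 + 958·608 = 0 + 272387 + 582464 = 854851
Σ Rᵢ = 0 + 110 + 235 = 345
N̂ = 854851 / 345 ≈ 2477.8 → 2478

N ≈ 2478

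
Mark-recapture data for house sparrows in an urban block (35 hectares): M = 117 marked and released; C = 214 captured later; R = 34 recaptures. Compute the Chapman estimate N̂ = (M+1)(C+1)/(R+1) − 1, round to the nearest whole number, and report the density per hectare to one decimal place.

N̂ = 118·215/35 − 1 = 25370/35 − 1 ≈ 723.9 → 724
Density = N̂ / area = 724 / 35 ≈ 20.69 → 20.7 per hectare

density ≈ 20.7 house sparrows per hectare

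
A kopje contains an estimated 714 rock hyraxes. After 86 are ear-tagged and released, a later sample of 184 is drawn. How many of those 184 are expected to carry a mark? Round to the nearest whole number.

expected recaptures ≈ 22

The marked fraction of the population is 86/714, so in a sample of 184 expect C·(M/N) marked.
E[R] = 86 × 184 / 714 = 15824 / 714 ≈ 22.2 → 22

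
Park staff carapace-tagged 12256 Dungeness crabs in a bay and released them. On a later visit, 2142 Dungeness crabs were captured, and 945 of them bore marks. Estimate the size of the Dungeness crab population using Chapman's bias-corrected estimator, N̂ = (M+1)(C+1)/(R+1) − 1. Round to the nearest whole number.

N̂ = (12256+1)(2142+1)/(945+1) − 1 = 12257·2143/946 − 1
= 26266751/946 − 1 ≈ 27766.1 − 1 ≈ 27765.1 → 27765

N ≈ 27,765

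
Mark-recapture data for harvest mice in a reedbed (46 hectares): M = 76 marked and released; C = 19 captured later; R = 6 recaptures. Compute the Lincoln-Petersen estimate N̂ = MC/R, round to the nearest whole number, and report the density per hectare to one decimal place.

N̂ = 76·19/6 = 1444/6 ≈ 240.7 → 241
Density = N̂ / area = 241 / 46 ≈ 5.24 → 5.2 per hectare

density ≈ 5.2 harvest mice per hectare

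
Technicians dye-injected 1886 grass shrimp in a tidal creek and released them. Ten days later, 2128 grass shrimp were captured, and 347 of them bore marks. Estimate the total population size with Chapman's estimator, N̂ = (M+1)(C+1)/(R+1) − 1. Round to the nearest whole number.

N̂ = (1886+1)(2128+1)/(347+1) − 1 = 1887·2129/348 − 1
= 4017423/348 − 1 ≈ 11544.3 − 1 ≈ 11543.3 → 11543

N ≈ 11,543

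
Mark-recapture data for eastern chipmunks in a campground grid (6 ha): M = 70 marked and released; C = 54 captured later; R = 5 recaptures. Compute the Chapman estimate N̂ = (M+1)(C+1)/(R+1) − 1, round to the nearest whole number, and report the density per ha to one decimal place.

N̂ = 71·55/6 − 1 = 3905/6 − 1 ≈ 649.8 → 650
Density = N̂ / area = 650 / 6 ≈ 108.33 → 108.3 per ha

density ≈ 108.3 eastern chipmunks per ha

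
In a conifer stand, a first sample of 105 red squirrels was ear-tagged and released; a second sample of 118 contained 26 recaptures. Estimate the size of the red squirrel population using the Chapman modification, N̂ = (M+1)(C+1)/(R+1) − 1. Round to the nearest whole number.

N̂ = (105+1)(118+1)/(26+1) − 1 = 106·119/27 − 1
= 12614/27 − 1 ≈ 467.2 − 1 ≈ 466.2 → 466

N ≈ 466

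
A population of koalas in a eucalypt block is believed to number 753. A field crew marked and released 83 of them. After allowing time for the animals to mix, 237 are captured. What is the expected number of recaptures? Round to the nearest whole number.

expected recaptures ≈ 26

The marked fraction of the population is 83/753, so in a sample of 237 expect C·(M/N) marked.
E[R] = 83 × 237 / 753 = 19671 / 753 ≈ 26.1 → 26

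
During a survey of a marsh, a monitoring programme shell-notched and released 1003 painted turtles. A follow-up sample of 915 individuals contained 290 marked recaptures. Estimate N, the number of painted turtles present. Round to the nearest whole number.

N ≈ 3165

N = (1003 × 915) / 290 = 917745 / 290 ≈ 3164.6 → 3165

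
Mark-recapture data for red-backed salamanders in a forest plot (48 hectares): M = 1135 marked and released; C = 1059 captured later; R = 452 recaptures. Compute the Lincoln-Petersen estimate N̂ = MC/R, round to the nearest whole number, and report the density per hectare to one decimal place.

N̂ = 1135·1059/452 = 1201965/452 ≈ 2659.2 → 2659
Density = N̂ / area = 2659 / 48 ≈ 55.40 → 55.4 per hectare

density ≈ 55.4 red-backed salamanders per hectare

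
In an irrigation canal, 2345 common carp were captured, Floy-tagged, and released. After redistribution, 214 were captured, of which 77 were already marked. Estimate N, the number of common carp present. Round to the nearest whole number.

Lincoln-Petersen assumes M/N = R/C, so N = M·C / R.
N = (2345 × 214) / 77 = 501830 / 77 ≈ 6517.3 → 6517

N ≈ 6517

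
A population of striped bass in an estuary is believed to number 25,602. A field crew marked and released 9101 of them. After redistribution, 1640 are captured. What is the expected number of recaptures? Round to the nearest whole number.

expected recaptures ≈ 583

Expected recaptures E[R] = M·C / N.
E[R] = 9101 × 1640 / 25602 = 14925640 / 25602 ≈ 583.0 → 583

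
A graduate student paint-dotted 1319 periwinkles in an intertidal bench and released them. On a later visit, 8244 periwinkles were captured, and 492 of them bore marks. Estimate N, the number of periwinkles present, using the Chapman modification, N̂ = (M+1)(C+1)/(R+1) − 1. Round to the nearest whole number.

N̂ = (1319+1)(8244+1)/(492+1) − 1 = 1320·8245/493 − 1
= 10883400/493 − 1 ≈ 22075.9 − 1 ≈ 22074.9 → 22075

N ≈ 22,075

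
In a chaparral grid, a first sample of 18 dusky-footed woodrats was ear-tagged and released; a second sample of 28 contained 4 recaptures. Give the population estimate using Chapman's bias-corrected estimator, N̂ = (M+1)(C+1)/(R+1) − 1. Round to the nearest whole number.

N ≈ 109

N̂ = (18+1)(28+1)/(4+1) − 1 = 19·29/5 − 1
= 551/5 − 1 ≈ 110.2 − 1 ≈ 109.2 → 109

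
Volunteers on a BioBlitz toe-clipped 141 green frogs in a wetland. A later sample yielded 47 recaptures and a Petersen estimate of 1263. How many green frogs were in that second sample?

From N = M·C/R: C = N·R / M = 1263·47 / 141 = 59361 / 141 = 421.

C = 421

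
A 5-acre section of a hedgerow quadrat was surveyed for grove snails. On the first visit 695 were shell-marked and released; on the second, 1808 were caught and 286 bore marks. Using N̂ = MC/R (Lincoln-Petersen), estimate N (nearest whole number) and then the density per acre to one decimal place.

density ≈ 878.8 grove snails per acre

N̂ = 695·1808/286 = 1256560/286 ≈ 4393.6 → 4394
Density = N̂ / area = 4394 / 5 ≈ 878.80 → 878.8 per acre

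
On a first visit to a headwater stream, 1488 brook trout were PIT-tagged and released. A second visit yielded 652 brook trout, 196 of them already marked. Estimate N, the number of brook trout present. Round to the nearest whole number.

N ≈ 4950

N = (1488 × 652) / 196 = 970176 / 196 ≈ 4949.9 → 4950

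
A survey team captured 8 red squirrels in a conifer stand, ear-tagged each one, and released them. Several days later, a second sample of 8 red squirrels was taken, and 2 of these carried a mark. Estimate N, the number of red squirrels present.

N = 32

N = (8 × 8) / 2 = 64 / 2 = 32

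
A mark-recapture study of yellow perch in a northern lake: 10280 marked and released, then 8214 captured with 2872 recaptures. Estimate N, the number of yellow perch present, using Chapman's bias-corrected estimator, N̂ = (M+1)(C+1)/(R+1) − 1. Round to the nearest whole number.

N̂ = (10280+1)(8214+1)/(2872+1) − 1 = 10281·8215/2873 − 1
= 84458415/2873 − 1 ≈ 29397.3 − 1 ≈ 29396.3 → 29396

N ≈ 29,396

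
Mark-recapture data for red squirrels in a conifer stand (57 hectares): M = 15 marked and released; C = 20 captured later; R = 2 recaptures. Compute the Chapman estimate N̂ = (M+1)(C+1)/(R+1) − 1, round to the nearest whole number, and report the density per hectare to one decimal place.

N̂ = 16·21/3 − 1 = 336/3 − 1 = 111
Density = N̂ / area = 111 / 57 ≈ 1.947 → 1.9 per hectare

density ≈ 1.9 red squirrels per hectare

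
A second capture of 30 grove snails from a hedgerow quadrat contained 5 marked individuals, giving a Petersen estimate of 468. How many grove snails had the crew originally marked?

M = 78

From N = M·C/R: M = N·R / C = 468·5 / 30 = 2340 / 30 = 78.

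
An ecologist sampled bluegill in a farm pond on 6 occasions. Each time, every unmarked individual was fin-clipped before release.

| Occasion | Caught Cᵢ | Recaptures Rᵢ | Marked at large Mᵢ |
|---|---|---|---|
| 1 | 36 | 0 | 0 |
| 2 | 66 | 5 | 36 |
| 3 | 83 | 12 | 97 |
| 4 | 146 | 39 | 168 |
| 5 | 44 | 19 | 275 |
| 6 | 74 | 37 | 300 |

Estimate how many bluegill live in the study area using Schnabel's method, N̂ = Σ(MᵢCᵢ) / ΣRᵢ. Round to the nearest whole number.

N ≈ 618

Σ MᵢCᵢ = 0·36 + 36·66 + 97·83 + 168·146 + 275·44 + 300·74 = 0 + 2376 + 8051 + 24528 + 12100 + 22200 = 69255
Σ Rᵢ = 0 + 5 + 12 + 39 + 19 + 37 = 112
N̂ = 69255 / 112 ≈ 618.3 → 618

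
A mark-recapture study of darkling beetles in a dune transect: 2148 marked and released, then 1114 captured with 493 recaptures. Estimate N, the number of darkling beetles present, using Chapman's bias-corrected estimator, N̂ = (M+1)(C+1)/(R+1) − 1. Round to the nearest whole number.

N ≈ 4849

N̂ = (2148+1)(1114+1)/(493+1) − 1 = 2149·1115/494 − 1
= 2396135/494 − 1 ≈ 4850.48 − 1 ≈ 4849.48 → 4849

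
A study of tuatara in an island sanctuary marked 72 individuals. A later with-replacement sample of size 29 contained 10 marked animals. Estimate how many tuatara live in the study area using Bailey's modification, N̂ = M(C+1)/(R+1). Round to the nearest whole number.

N̂ = 72·(29+1)/(10+1) = 72·30/11 = 2160/11 ≈ 196.4 → 196

N ≈ 196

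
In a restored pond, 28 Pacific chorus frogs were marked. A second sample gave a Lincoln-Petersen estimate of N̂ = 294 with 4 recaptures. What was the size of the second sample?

From N = M·C/R: C = N·R / M = 294·4 / 28 = 1176 / 28 = 42.

C = 42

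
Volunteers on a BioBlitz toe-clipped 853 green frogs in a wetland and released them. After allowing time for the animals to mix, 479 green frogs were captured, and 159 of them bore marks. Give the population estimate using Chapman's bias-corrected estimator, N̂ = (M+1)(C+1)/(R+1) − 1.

N = 2561

N̂ = (853+1)(479+1)/(159+1) − 1 = 854·480/160 − 1
= 409920/160 − 1 = 2562 − 1 = 2561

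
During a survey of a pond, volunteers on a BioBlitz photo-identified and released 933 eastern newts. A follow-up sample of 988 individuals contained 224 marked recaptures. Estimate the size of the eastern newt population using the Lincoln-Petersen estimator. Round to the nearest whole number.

N = (933 × 988) / 224 = 921804 / 224 ≈ 4115.2 → 4115

N ≈ 4115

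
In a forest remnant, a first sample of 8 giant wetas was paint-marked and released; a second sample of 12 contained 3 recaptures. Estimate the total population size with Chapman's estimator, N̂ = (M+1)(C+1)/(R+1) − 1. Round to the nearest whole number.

N ≈ 28

N̂ = (8+1)(12+1)/(3+1) − 1 = 9·13/4 − 1
= 117/4 − 1 ≈ 29.2 − 1 ≈ 28.2 → 28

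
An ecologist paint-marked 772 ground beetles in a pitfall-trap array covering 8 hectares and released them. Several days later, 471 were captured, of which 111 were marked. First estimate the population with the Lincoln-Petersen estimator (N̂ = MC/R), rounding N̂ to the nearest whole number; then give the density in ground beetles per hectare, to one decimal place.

N̂ = 772·471/111 = 363612/111 ≈ 3275.8 → 3276
Density = N̂ / area = 3276 / 8 ≈ 409.50 → 409.5 per hectare

density ≈ 409.5 ground beetles per hectare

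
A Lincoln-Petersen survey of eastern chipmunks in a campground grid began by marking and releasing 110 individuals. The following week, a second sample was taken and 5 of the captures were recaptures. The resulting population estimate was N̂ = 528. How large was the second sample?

From N = M·C/R: C = N·R / M = 528·5 / 110 = 2640 / 110 = 24.

C = 24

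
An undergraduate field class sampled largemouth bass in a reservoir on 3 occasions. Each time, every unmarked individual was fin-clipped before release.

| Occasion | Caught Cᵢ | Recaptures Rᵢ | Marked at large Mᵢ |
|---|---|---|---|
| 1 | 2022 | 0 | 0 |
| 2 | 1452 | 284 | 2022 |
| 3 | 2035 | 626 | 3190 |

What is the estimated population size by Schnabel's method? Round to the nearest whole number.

Σ MᵢCᵢ = 0·2022 + 2022·1452 + 3190·2035 = 0 + 2935944 + 6491650 = 9427594
Σ Rᵢ = 0 + 284 + 626 = 910
N̂ = 9427594 / 910 ≈ 10360.0 → 10360

N ≈ 10,360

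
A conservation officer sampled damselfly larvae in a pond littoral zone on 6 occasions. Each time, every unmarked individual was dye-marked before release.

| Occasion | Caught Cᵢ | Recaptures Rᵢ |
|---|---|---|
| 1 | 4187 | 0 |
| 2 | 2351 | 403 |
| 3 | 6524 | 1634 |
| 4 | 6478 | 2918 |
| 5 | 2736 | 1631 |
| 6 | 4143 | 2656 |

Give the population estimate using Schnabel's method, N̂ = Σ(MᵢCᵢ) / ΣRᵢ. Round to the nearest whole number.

N ≈ 24,475

Marked at large before each occasion: Mᵢ = Σⱼ<ᵢ (Cⱼ − Rⱼ) → M1=0, M2=4187, M3=6135, M4=11025, M5=14585, M6=15690
Σ MᵢCᵢ = 0·4187 + 4187·2351 + 6135·6524 + 11025·6478 + 14585·2736 + 15690·4143 = 0 + 9843637 + 40024740 + 71419950 + 39904560 + 65003670 = 226196557
Σ Rᵢ = 0 + 403 + 1634 + 2918 + 1631 + 2656 = 9242
N̂ = 226196557 / 9242 ≈ 24474.8 → 24475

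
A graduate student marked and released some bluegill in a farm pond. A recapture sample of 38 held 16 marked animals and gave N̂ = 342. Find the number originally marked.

From N = M·C/R: M = N·R / C = 342·16 / 38 = 5472 / 38 = 144.

M = 144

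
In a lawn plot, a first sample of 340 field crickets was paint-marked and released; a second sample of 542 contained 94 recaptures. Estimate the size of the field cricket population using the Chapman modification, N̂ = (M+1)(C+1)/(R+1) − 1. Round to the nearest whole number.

N̂ = (340+1)(542+1)/(94+1) − 1 = 341·543/95 − 1
= 185163/95 − 1 ≈ 1949.1 − 1 ≈ 1948.1 → 1948

N ≈ 1948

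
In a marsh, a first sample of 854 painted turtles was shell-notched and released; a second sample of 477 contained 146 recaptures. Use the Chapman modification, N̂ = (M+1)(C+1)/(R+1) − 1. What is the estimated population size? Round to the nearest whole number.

N̂ = (854+1)(477+1)/(146+1) − 1 = 855·478/147 − 1
= 408690/147 − 1 ≈ 2780.2 − 1 ≈ 2779.2 → 2779

N ≈ 2779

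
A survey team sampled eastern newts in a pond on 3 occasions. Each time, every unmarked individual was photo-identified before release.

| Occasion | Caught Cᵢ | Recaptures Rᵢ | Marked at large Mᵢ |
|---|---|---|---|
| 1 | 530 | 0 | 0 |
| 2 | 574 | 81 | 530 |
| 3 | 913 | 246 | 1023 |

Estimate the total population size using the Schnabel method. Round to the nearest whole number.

Σ MᵢCᵢ = 0·530 + 530·574 + 1023·913 = 0 + 304220 + 933999 = 1238219
Σ Rᵢ = 0 + 81 + 246 = 327
N̂ = 1238219 / 327 ≈ 3786.6 → 3787

N ≈ 3787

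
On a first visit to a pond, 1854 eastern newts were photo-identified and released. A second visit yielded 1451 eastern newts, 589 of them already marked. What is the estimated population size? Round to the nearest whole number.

N ≈ 4567

Lincoln-Petersen assumes M/N = R/C, so N = M·C / R.
N = (1854 × 1451) / 589 = 2690154 / 589 ≈ 4567.3 → 4567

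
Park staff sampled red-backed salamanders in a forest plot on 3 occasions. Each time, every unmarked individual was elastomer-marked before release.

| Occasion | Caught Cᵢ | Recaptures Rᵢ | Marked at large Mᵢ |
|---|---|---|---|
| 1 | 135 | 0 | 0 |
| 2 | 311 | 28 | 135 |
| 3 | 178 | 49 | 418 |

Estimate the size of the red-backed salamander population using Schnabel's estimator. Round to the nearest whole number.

Σ MᵢCᵢ = 0·135 + 135·311 + 418·178 = 0 + 41985 + 74404 = 116389
Σ Rᵢ = 0 + 28 + 49 = 77
N̂ = 116389 / 77 ≈ 1511.5 → 1512

N ≈ 1512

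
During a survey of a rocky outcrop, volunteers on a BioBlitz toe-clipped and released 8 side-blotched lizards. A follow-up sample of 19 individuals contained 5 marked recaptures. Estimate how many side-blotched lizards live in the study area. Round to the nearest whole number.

If marked individuals mix randomly, R/C ≈ M/N, giving N ≈ M·C/R.
N = (8 × 19) / 5 = 152 / 5 ≈ 30.4 → 30

N ≈ 30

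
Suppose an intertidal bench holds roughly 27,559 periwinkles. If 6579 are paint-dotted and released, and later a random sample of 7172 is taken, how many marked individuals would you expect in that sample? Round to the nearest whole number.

Expected recaptures E[R] = M·C / N.
E[R] = 6579 × 7172 / 27559 = 47184588 / 27559 ≈ 1712.1 → 1712

expected recaptures ≈ 1712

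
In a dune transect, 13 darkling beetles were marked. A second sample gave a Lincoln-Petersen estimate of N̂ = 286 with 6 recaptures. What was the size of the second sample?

C = 132

From N = M·C/R: C = N·R / M = 286·6 / 13 = 1716 / 13 = 132.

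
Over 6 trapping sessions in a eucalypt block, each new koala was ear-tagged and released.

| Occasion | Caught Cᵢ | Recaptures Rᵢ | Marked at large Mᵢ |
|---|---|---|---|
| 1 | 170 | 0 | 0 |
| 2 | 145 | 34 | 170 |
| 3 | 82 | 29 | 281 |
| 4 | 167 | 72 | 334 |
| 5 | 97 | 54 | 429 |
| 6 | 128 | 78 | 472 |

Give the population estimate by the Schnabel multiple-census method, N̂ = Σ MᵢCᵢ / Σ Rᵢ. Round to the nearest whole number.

N ≈ 770

Σ MᵢCᵢ = 0·170 + 170·145 + 281·82 + 334·167 + 429·97 + 472·128 = 0 + 24650 + 23042 + 55778 + 41613 + 60416 = 205499
Σ Rᵢ = 0 + 34 + 29 + 72 + 54 + 78 = 267
N̂ = 205499 / 267 ≈ 769.7 → 770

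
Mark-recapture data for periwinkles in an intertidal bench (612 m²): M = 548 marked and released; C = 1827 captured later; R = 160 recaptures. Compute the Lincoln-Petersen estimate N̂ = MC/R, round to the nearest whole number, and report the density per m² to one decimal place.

density ≈ 10.2 periwinkles per m²

N̂ = 548·1827/160 = 1001196/160 ≈ 6257.48 → 6257
Density = N̂ / area = 6257 / 612 ≈ 10.22 → 10.2 per m²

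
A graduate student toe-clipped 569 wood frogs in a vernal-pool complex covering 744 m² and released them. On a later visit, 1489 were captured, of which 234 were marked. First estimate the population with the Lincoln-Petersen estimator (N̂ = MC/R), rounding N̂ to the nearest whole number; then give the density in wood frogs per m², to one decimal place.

N̂ = 569·1489/234 = 847241/234 ≈ 3620.7 → 3621
Density = N̂ / area = 3621 / 744 ≈ 4.87 → 4.9 per m²

density ≈ 4.9 wood frogs per m²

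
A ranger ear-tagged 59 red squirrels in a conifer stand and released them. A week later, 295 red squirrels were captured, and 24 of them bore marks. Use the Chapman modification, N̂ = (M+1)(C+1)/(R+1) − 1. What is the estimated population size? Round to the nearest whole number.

N ≈ 709

N̂ = (59+1)(295+1)/(24+1) − 1 = 60·296/25 − 1
= 17760/25 − 1 ≈ 710.4 − 1 ≈ 709.4 → 709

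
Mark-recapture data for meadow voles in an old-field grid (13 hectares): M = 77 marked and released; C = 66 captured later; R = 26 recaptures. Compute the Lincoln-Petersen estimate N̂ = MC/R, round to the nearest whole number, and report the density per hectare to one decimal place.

N̂ = 77·66/26 = 5082/26 ≈ 195.46 → 195
Density = N̂ / area = 195 / 13 = 15.0 per hectare

density ≈ 15.0 meadow voles per hectare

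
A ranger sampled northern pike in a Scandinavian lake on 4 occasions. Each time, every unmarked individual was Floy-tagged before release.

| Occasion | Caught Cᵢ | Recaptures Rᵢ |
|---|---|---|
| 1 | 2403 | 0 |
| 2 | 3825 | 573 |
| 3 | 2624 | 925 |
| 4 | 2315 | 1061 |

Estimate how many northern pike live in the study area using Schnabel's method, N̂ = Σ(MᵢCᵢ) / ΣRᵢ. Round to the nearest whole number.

N ≈ 16,043

Marked at large before each occasion: Mᵢ = Σⱼ<ᵢ (Cⱼ − Rⱼ) → M1=0, M2=2403, M3=5655, M4=7354
Σ MᵢCᵢ = 0·2403 + 2403·3825 + 5655·2624 + 7354·2315 = 0 + 9191475 + 14838720 + 17024510 = 41054705
Σ Rᵢ = 0 + 573 + 925 + 1061 = 2559
N̂ = 41054705 / 2559 ≈ 16043.3 → 16043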